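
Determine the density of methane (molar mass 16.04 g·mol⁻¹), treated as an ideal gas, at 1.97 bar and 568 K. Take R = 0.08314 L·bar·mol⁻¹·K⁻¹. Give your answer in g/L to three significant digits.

ρ ≈ 0.669 g/L

ρ = PM/(RT) = (1.97 × 16.04) / (0.08314 × 568.0)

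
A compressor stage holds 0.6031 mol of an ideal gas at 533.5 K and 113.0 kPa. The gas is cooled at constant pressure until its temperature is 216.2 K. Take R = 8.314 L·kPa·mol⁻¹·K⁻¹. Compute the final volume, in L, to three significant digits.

From PV = nRT: V₁ = nRT₁/P₁ = 23.67 L.
P constant ⇒ V ∝ T: P₂ = P₁; V₂ = V₁·(T₂/T₁) = 9.593 L.

V₂ ≈ 9.59 L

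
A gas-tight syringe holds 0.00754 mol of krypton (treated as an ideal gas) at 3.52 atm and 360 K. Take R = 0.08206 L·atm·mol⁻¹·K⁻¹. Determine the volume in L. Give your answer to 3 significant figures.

V ≈ 0.0633 L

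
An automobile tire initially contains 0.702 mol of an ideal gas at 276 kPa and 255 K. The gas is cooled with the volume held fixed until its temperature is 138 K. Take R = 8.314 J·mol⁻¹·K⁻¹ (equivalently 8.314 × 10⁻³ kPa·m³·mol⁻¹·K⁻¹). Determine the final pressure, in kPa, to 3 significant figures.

P₂ ≈ 149 kPa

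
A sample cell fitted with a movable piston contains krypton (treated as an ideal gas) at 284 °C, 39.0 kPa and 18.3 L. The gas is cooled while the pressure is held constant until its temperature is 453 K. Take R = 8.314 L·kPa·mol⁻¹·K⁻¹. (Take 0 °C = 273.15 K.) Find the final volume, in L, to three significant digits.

Convert: T₁ = 557.1 K.
Isobaric, so V/T is constant: P₂ = P₁; V₂ = V₁·(T₂/T₁) = 14.88 L.

V₂ ≈ 14.9 L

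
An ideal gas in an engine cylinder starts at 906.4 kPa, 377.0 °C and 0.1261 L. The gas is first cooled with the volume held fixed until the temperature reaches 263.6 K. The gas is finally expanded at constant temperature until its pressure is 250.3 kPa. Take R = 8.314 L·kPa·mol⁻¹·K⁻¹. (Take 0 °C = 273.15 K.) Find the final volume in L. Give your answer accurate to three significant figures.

V₃ ≈ 0.185 L

Convert: T₁ = 650.1 K.
Isochoric, so P/T is constant: V₂ = V₁; P₂ = P₁·(T₂/T₁) = 367.5 kPa.
Isothermal, so P V is constant: T₃ = T₂; V₃ = V₂·(P₂/P₃) = 0.1851 L.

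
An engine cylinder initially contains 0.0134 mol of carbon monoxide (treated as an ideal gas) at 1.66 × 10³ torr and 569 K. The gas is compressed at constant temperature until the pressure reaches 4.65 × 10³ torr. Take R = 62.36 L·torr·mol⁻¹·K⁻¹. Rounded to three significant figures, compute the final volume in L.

V₂ ≈ 0.102 L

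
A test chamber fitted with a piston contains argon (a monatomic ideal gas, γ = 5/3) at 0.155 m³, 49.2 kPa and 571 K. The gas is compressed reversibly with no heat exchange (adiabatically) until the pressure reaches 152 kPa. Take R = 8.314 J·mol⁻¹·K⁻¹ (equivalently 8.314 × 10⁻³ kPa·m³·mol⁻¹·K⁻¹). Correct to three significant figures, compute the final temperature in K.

Adiabatic (γ = 5/3), T V^(γ−1) and P V^γ constant: T₂ = T₁·(P₂/P₁)^((γ−1)/γ) = 896.6 K; V₂ = V₁·(P₁/P₂)^(1/γ) = 0.07878 m³.

T₂ ≈ 897 K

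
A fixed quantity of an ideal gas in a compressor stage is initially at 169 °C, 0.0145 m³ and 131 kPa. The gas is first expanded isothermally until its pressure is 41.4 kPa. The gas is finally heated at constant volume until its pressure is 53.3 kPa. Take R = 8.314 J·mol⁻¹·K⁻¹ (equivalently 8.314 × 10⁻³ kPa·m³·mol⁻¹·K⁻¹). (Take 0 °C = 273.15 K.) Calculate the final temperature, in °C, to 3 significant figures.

T₃ ≈ 296 °C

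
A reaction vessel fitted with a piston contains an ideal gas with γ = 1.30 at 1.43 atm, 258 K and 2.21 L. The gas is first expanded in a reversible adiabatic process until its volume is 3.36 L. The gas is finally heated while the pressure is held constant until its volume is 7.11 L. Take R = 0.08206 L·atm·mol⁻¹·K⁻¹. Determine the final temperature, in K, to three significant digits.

Reversible adiabatic, γ = 1.30: T₂ = T₁·(V₁/V₂)^(γ−1) = 227.5 K; P₂ = P₁·(V₁/V₂)^γ = 0.8295 atm.
Isobaric, so V/T is constant: P₃ = P₂; T₃ = T₂·(V₃/V₂) = 481.5 K.

T₃ ≈ 481 K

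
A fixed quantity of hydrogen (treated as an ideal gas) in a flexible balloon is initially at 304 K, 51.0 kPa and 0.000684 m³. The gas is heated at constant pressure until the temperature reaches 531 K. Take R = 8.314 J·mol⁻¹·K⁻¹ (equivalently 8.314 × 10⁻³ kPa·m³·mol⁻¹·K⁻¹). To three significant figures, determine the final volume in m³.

Isobaric, so V/T is constant: P₂ = P₁; V₂ = V₁·(T₂/T₁) = 0.001195 m³.

V₂ ≈ 0.00119 m³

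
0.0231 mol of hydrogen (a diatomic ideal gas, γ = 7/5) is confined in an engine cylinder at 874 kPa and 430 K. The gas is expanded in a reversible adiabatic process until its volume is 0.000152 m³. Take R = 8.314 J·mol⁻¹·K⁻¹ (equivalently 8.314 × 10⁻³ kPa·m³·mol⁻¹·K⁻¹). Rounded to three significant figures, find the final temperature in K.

T₂ ≈ 356 K

From PV = nRT: V₁ = nRT₁/P₁ = 9.449e-05 m³.
Reversible adiabatic, γ = 7/5: T₂ = T₁·(V₁/V₂)^(γ−1) = 355.5 K; P₂ = P₁·(V₁/V₂)^γ = 449.2 kPa.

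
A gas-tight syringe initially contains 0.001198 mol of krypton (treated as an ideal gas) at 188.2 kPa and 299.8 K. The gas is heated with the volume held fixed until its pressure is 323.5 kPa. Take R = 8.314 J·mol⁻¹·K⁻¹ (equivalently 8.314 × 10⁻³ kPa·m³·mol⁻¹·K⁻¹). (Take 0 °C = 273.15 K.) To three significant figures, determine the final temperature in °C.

From PV = nRT: V₁ = nRT₁/P₁ = 1.587e-05 m³.
Isochoric, so P/T is constant: V₂ = V₁; T₂ = T₁·(P₂/P₁) = 515.3 K.

T₂ ≈ 242 °C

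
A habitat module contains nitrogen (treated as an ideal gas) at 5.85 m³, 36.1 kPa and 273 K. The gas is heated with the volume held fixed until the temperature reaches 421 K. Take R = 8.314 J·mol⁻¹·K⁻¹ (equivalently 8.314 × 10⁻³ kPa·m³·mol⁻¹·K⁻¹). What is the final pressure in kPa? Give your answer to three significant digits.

Isochoric, so P/T is constant: V₂ = V₁; P₂ = P₁·(T₂/T₁) = 55.67 kPa.

P₂ ≈ 55.7 kPa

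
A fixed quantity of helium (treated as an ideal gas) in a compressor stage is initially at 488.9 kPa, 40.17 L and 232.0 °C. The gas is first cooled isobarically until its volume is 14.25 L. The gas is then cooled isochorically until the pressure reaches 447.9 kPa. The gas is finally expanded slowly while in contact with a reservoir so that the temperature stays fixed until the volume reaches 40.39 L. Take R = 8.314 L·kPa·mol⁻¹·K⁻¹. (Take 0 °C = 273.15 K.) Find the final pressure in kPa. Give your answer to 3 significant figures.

P₄ ≈ 158 kPa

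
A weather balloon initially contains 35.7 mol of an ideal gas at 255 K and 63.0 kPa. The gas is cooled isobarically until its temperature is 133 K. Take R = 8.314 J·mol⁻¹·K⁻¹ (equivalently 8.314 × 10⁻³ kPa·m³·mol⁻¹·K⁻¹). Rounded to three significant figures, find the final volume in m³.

From PV = nRT: V₁ = nRT₁/P₁ = 1.201 m³.
Isobaric, so V/T is constant: P₂ = P₁; V₂ = V₁·(T₂/T₁) = 0.6266 m³.

V₂ ≈ 0.627 m³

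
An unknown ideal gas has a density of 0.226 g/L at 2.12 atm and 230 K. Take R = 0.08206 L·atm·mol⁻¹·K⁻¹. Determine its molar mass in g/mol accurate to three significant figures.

ρ = PM/(RT) ⇒ M = ρRT/P = (0.226 × 0.08206 × 230.0) / 2.12

M ≈ 2.01 g/mol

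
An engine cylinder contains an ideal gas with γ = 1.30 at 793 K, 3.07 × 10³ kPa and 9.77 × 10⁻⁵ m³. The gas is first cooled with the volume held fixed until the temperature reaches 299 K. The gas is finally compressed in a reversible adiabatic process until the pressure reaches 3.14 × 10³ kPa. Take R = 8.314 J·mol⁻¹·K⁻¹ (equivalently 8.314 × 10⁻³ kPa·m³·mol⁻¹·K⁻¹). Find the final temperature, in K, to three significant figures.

T₃ ≈ 376 K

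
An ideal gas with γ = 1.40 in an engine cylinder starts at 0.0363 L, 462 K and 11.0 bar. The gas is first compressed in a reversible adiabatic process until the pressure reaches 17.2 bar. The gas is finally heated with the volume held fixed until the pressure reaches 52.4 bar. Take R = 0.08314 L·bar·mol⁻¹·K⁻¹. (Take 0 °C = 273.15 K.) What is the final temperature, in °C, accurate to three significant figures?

T₃ ≈ 1.33e+03 °C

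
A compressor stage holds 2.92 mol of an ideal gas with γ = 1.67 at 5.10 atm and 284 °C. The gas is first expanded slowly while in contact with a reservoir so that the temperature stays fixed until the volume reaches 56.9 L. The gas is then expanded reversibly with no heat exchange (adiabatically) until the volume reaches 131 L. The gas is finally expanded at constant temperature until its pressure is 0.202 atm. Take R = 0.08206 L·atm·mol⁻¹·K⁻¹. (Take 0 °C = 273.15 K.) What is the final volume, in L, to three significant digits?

Convert: T₁ = 557.1 K.
From PV = nRT: V₁ = nRT₁/P₁ = 26.18 L.
T constant ⇒ Boyle's law P V = const: T₂ = T₁; P₂ = P₁·(V₁/V₂) = 2.346 atm.
Reversible adiabatic, γ = 1.67: T₃ = T₂·(V₂/V₃)^(γ−1) = 318.7 K; P₃ = P₂·(V₂/V₃)^γ = 0.5829 atm.
Isothermal, so P V is constant: T₄ = T₃; V₄ = V₃·(P₃/P₄) = 378.0 L.

V₄ ≈ 378 L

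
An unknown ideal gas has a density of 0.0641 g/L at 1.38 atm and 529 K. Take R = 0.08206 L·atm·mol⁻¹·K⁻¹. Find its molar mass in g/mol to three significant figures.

M ≈ 2.02 g/mol

ρ = PM/(RT) ⇒ M = ρRT/P = (0.0641 × 0.08206 × 529.0) / 1.38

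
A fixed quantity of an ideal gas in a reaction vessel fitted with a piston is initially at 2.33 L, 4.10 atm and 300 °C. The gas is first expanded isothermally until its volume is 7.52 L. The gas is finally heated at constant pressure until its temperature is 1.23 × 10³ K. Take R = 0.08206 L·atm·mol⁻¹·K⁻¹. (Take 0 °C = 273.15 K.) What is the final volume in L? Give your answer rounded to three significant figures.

Convert: T₁ = 573.1 K.
T constant ⇒ Boyle's law P V = const: T₂ = T₁; P₂ = P₁·(V₁/V₂) = 1.270 atm.
P constant ⇒ V ∝ T: P₃ = P₂; V₃ = V₂·(T₃/T₂) = 16.14 L.

V₃ ≈ 16.1 L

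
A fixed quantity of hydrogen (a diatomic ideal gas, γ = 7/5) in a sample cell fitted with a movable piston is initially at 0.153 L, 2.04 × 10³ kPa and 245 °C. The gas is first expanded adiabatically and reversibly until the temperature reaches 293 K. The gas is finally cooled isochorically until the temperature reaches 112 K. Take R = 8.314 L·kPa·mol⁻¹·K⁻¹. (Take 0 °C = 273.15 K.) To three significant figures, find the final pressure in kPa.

Convert: T₁ = 518.1 K.
Adiabatic (γ = 7/5), T V^(γ−1) and P V^γ constant: P₂ = P₁·(T₂/T₁)^(γ/(γ−1)) = 277.4 kPa; V₂ = V₁·(T₁/T₂)^(1/(γ−1)) = 0.6363 L.
Isochoric, so P/T is constant: V₃ = V₂; P₃ = P₂·(T₃/T₂) = 106.0 kPa.

P₃ ≈ 106 kPa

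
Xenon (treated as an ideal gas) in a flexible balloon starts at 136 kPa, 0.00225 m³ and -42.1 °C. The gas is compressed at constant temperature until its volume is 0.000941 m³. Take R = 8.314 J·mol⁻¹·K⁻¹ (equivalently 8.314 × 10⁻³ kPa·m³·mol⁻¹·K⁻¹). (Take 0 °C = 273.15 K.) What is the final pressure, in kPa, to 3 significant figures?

Convert: T₁ = 231.0 K.
T constant ⇒ Boyle's law P V = const: T₂ = T₁; P₂ = P₁·(V₁/V₂) = 325.2 kPa.

P₂ ≈ 325 kPa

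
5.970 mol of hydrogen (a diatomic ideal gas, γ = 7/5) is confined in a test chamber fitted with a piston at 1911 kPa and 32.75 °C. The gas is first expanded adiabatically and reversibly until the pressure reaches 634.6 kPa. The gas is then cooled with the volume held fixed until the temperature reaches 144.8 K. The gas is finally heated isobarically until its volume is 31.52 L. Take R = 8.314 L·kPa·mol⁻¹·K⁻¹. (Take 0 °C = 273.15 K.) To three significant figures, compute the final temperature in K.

T₄ ≈ 261 K

Convert: T₁ = 305.9 K.
From PV = nRT: V₁ = nRT₁/P₁ = 7.945 L.
Adiabatic (γ = 7/5), T V^(γ−1) and P V^γ constant: T₂ = T₁·(P₂/P₁)^((γ−1)/γ) = 223.2 K; V₂ = V₁·(P₁/P₂)^(1/γ) = 17.46 L.
V constant ⇒ P ∝ T: V₃ = V₂; P₃ = P₂·(T₃/T₂) = 411.6 kPa.
P constant ⇒ V ∝ T: P₄ = P₃; T₄ = T₃·(V₄/V₃) = 261.4 K.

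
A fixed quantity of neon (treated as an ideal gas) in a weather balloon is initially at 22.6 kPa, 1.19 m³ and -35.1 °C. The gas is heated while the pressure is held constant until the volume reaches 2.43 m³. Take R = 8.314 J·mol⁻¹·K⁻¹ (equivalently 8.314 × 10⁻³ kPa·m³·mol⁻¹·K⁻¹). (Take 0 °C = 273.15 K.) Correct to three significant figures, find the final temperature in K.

T₂ ≈ 486 K

Convert: T₁ = 238.0 K.
Isobaric, so V/T is constant: P₂ = P₁; T₂ = T₁·(V₂/V₁) = 486.1 K.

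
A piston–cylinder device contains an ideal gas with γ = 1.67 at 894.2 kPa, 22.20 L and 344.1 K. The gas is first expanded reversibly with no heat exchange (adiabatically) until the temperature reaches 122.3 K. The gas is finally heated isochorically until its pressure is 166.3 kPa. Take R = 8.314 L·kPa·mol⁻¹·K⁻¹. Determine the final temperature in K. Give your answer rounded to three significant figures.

T₃ ≈ 300 K

Adiabatic (γ = 1.67), T V^(γ−1) and P V^γ constant: P₂ = P₁·(T₂/T₁)^(γ/(γ−1)) = 67.86 kPa; V₂ = V₁·(T₁/T₂)^(1/(γ−1)) = 104.0 L.
V constant ⇒ P ∝ T: V₃ = V₂; T₃ = T₂·(P₃/P₂) = 299.7 K.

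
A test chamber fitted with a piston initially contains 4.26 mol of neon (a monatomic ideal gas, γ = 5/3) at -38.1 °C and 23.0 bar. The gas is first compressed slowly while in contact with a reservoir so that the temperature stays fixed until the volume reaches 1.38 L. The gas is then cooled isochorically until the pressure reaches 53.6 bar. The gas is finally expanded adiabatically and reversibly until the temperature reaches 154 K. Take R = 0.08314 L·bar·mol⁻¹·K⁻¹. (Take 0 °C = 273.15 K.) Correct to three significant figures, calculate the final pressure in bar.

Convert: T₁ = 235.0 K.
From PV = nRT: V₁ = nRT₁/P₁ = 3.620 L.
T constant ⇒ Boyle's law P V = const: T₂ = T₁; P₂ = P₁·(V₁/V₂) = 60.33 bar.
V constant ⇒ P ∝ T: V₃ = V₂; T₃ = T₂·(P₃/P₂) = 208.8 K.
Adiabatic (γ = 5/3), T V^(γ−1) and P V^γ constant: P₄ = P₃·(T₄/T₃)^(γ/(γ−1)) = 25.03 bar; V₄ = V₃·(T₃/T₄)^(1/(γ−1)) = 2.179 L.

P₄ ≈ 25.0 bar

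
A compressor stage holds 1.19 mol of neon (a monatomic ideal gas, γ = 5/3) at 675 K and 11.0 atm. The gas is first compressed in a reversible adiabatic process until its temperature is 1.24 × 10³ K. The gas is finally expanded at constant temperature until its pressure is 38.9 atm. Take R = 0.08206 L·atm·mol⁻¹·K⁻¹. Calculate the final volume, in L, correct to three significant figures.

From PV = nRT: V₁ = nRT₁/P₁ = 5.992 L.
Reversible adiabatic, γ = 5/3: P₂ = P₁·(T₂/T₁)^(γ/(γ−1)) = 50.31 atm; V₂ = V₁·(T₁/T₂)^(1/(γ−1)) = 2.407 L.
Isothermal, so P V is constant: T₃ = T₂; V₃ = V₂·(P₂/P₃) = 3.113 L.

V₃ ≈ 3.11 L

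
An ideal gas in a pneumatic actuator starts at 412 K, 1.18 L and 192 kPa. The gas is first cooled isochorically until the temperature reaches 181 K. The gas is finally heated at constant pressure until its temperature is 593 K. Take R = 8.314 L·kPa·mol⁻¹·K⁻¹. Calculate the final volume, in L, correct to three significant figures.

V constant ⇒ P ∝ T: V₂ = V₁; P₂ = P₁·(T₂/T₁) = 84.35 kPa.
Isobaric, so V/T is constant: P₃ = P₂; V₃ = V₂·(T₃/T₂) = 3.866 L.

V₃ ≈ 3.87 L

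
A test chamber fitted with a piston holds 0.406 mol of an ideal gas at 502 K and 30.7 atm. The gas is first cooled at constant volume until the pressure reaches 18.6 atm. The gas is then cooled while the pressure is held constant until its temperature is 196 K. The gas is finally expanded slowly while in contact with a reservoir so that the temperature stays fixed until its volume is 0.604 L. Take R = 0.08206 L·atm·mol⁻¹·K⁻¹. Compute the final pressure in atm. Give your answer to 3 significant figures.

P₄ ≈ 10.8 atm

From PV = nRT: V₁ = nRT₁/P₁ = 0.5448 L.
V constant ⇒ P ∝ T: V₂ = V₁; T₂ = T₁·(P₂/P₁) = 304.1 K.
P constant ⇒ V ∝ T: P₃ = P₂; V₃ = V₂·(T₃/T₂) = 0.3511 L.
T constant ⇒ Boyle's law P V = const: T₄ = T₃; P₄ = P₃·(V₃/V₄) = 10.81 atm.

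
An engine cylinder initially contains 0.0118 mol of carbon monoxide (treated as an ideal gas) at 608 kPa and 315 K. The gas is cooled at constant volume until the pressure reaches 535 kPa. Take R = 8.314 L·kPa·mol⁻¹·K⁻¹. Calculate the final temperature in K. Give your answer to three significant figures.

From PV = nRT: V₁ = nRT₁/P₁ = 0.05083 L.
Isochoric, so P/T is constant: V₂ = V₁; T₂ = T₁·(P₂/P₁) = 277.2 K.

T₂ ≈ 277 K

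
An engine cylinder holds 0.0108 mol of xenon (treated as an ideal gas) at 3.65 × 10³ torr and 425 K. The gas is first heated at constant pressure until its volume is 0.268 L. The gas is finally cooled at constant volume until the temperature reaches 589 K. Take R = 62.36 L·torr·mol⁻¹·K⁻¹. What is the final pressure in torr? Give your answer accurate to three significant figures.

From PV = nRT: V₁ = nRT₁/P₁ = 0.07842 L.
Isobaric, so V/T is constant: P₂ = P₁; T₂ = T₁·(V₂/V₁) = 1452 K.
V constant ⇒ P ∝ T: V₃ = V₂; P₃ = P₂·(T₃/T₂) = 1480 torr.

P₃ ≈ 1.48e+03 torr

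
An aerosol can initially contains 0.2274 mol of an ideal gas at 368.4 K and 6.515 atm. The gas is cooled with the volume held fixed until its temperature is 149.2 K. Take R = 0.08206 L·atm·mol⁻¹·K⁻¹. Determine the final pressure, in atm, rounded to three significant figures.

From PV = nRT: V₁ = nRT₁/P₁ = 1.055 L.
Isochoric, so P/T is constant: V₂ = V₁; P₂ = P₁·(T₂/T₁) = 2.639 atm.

P₂ ≈ 2.64 atm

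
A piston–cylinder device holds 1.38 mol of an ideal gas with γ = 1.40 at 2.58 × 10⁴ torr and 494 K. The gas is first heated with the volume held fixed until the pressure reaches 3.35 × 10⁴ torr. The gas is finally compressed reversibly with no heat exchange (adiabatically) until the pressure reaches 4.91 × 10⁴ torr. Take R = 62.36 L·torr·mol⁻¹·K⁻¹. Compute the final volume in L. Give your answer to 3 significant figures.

From PV = nRT: V₁ = nRT₁/P₁ = 1.648 L.
V constant ⇒ P ∝ T: V₂ = V₁; T₂ = T₁·(P₂/P₁) = 641.4 K.
Adiabatic (γ = 1.40), T V^(γ−1) and P V^γ constant: T₃ = T₂·(P₃/P₂)^((γ−1)/γ) = 715.5 K; V₃ = V₂·(P₂/P₃)^(1/γ) = 1.254 L.

V₃ ≈ 1.25 L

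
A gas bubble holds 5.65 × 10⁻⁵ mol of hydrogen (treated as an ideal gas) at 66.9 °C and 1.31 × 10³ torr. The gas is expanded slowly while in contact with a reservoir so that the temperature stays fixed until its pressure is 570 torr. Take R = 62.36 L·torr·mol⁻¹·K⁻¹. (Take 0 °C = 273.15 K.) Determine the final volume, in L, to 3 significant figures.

V₂ ≈ 0.00210 L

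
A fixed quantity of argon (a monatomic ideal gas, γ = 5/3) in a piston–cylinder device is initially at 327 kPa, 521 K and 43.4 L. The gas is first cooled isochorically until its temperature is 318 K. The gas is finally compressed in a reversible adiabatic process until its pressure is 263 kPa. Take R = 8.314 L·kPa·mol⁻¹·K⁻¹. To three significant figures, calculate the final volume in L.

Isochoric, so P/T is constant: V₂ = V₁; P₂ = P₁·(T₂/T₁) = 199.6 kPa.
Reversible adiabatic, γ = 5/3: T₃ = T₂·(P₃/P₂)^((γ−1)/γ) = 355.1 K; V₃ = V₂·(P₂/P₃)^(1/γ) = 36.78 L.

V₃ ≈ 36.8 L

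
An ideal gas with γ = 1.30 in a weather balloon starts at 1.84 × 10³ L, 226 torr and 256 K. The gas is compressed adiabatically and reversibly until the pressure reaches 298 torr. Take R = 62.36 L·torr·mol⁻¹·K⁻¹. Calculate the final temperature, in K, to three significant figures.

T₂ ≈ 273 K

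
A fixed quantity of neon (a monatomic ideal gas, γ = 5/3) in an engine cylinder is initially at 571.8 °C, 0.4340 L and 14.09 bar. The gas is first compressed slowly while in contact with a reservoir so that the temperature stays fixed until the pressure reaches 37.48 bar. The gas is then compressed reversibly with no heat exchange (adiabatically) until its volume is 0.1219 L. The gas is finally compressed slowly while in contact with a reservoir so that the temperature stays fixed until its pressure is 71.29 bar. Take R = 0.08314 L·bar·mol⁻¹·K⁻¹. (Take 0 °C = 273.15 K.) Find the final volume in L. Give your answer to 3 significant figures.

V₄ ≈ 0.104 L

Convert: T₁ = 844.9 K.
T constant ⇒ Boyle's law P V = const: T₂ = T₁; V₂ = V₁·(P₁/P₂) = 0.1632 L.
Adiabatic (γ = 5/3), T V^(γ−1) and P V^γ constant: T₃ = T₂·(V₂/V₃)^(γ−1) = 1026 K; P₃ = P₂·(V₂/V₃)^γ = 60.92 bar.
T constant ⇒ Boyle's law P V = const: T₄ = T₃; V₄ = V₃·(P₃/P₄) = 0.1042 L.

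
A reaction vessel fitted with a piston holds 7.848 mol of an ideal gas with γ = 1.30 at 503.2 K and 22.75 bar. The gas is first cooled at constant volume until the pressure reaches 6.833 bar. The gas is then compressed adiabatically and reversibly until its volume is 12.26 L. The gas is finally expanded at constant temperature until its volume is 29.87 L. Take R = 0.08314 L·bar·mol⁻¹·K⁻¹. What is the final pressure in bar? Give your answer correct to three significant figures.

P₄ ≈ 3.47 bar

From PV = nRT: V₁ = nRT₁/P₁ = 14.43 L.
V constant ⇒ P ∝ T: V₂ = V₁; T₂ = T₁·(P₂/P₁) = 151.1 K.
Reversible adiabatic, γ = 1.30: T₃ = T₂·(V₂/V₃)^(γ−1) = 158.7 K; P₃ = P₂·(V₂/V₃)^γ = 8.447 bar.
T constant ⇒ Boyle's law P V = const: T₄ = T₃; P₄ = P₃·(V₃/V₄) = 3.467 bar.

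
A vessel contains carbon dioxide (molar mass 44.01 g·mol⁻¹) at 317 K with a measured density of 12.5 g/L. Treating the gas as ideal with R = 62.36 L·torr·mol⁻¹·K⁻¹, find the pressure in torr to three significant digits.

ρ = PM/(RT) ⇒ P = ρRT/M = (12.5 × 62.36 × 317.0) / 44.01

P ≈ 5.61e+03 torr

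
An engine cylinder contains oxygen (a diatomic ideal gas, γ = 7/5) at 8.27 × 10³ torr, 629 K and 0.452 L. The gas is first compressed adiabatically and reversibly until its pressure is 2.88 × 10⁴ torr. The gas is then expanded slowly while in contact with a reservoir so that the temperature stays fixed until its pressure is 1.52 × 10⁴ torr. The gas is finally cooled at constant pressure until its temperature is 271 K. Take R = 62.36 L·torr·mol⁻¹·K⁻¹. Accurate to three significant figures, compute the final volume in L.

Adiabatic (γ = 7/5), T V^(γ−1) and P V^γ constant: T₂ = T₁·(P₂/P₁)^((γ−1)/γ) = 898.4 K; V₂ = V₁·(P₁/P₂)^(1/γ) = 0.1854 L.
Isothermal, so P V is constant: T₃ = T₂; V₃ = V₂·(P₂/P₃) = 0.3513 L.
P constant ⇒ V ∝ T: P₄ = P₃; V₄ = V₃·(T₄/T₃) = 0.1060 L.

V₄ ≈ 0.106 L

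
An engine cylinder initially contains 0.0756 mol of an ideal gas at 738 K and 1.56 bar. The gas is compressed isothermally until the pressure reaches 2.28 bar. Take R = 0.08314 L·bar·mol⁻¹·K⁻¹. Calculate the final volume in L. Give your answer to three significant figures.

V₂ ≈ 2.03 L

From PV = nRT: V₁ = nRT₁/P₁ = 2.973 L.
T constant ⇒ Boyle's law P V = const: T₂ = T₁; V₂ = V₁·(P₁/P₂) = 2.034 L.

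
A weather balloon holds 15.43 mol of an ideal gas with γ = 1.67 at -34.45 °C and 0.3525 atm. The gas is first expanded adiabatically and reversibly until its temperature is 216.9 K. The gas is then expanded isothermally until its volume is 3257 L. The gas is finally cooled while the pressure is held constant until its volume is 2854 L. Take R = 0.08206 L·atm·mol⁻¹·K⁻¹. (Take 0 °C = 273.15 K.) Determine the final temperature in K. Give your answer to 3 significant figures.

T₄ ≈ 190 K

Convert: T₁ = 238.7 K.
From PV = nRT: V₁ = nRT₁/P₁ = 857.4 L.
Adiabatic (γ = 1.67), T V^(γ−1) and P V^γ constant: P₂ = P₁·(T₂/T₁)^(γ/(γ−1)) = 0.2776 atm; V₂ = V₁·(T₁/T₂)^(1/(γ−1)) = 989.2 L.
Isothermal, so P V is constant: T₃ = T₂; P₃ = P₂·(V₂/V₃) = 0.08432 atm.
P constant ⇒ V ∝ T: P₄ = P₃; T₄ = T₃·(V₄/V₃) = 190.1 K.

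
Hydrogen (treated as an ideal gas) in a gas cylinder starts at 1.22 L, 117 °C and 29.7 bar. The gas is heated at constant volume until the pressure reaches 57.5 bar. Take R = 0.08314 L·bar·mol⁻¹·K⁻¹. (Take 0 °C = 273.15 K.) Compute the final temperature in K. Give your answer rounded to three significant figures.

Convert: T₁ = 390.1 K.
V constant ⇒ P ∝ T: V₂ = V₁; T₂ = T₁·(P₂/P₁) = 755.3 K.

T₂ ≈ 755 K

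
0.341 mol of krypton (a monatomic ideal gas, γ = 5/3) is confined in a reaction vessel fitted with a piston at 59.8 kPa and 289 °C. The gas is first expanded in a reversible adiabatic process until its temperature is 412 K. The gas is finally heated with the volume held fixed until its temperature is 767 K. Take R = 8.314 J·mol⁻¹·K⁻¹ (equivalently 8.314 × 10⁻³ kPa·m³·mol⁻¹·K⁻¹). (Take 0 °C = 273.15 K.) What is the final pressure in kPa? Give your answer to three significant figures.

P₃ ≈ 51.2 kPa

Convert: T₁ = 562.1 K.
From PV = nRT: V₁ = nRT₁/P₁ = 0.02665 m³.
Adiabatic (γ = 5/3), T V^(γ−1) and P V^γ constant: P₂ = P₁·(T₂/T₁)^(γ/(γ−1)) = 27.50 kPa; V₂ = V₁·(T₁/T₂)^(1/(γ−1)) = 0.04248 m³.
Isochoric, so P/T is constant: V₃ = V₂; P₃ = P₂·(T₃/T₂) = 51.19 kPa.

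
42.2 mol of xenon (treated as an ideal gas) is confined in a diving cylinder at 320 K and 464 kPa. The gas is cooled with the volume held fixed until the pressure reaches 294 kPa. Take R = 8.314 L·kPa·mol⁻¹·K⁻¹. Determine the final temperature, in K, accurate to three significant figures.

From PV = nRT: V₁ = nRT₁/P₁ = 242.0 L.
V constant ⇒ P ∝ T: V₂ = V₁; T₂ = T₁·(P₂/P₁) = 202.8 K.

T₂ ≈ 203 K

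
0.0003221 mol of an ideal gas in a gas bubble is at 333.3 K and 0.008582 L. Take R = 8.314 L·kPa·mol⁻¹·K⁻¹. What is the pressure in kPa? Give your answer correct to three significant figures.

P ≈ 104 kPa

PV = nRT ⇒ P = nRT/V = (0.0003221 × 8.314 × 333.3) / 0.008582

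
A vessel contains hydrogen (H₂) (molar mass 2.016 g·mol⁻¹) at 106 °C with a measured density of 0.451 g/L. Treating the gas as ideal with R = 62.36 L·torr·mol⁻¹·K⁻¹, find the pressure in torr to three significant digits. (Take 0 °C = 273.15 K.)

P ≈ 5.29e+03 torr

ρ = PM/(RT) ⇒ P = ρRT/M = (0.451 × 62.36 × 379.1) / 2.016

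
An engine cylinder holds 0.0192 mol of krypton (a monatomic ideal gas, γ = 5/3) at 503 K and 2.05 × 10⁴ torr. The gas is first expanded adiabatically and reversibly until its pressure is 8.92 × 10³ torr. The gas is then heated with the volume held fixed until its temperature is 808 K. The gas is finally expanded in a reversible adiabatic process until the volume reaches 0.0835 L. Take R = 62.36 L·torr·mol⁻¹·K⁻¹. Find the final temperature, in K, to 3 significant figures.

From PV = nRT: V₁ = nRT₁/P₁ = 0.02938 L.
Reversible adiabatic, γ = 5/3: T₂ = T₁·(P₂/P₁)^((γ−1)/γ) = 360.6 K; V₂ = V₁·(P₁/P₂)^(1/γ) = 0.04840 L.
Isochoric, so P/T is constant: V₃ = V₂; P₃ = P₂·(T₃/T₂) = 1.999e+04 torr.
Adiabatic (γ = 5/3), T V^(γ−1) and P V^γ constant: T₄ = T₃·(V₃/V₄)^(γ−1) = 561.7 K; P₄ = P₃·(V₃/V₄)^γ = 8055 torr.

T₄ ≈ 562 K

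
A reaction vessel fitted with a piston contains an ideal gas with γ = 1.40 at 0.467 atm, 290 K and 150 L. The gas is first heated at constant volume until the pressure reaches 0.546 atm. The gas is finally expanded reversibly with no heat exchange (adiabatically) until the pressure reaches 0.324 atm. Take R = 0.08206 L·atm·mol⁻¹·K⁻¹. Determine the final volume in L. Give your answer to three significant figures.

Isochoric, so P/T is constant: V₂ = V₁; T₂ = T₁·(P₂/P₁) = 339.1 K.
Adiabatic (γ = 1.40), T V^(γ−1) and P V^γ constant: T₃ = T₂·(P₃/P₂)^((γ−1)/γ) = 292.1 K; V₃ = V₂·(P₂/P₃)^(1/γ) = 217.8 L.

V₃ ≈ 218 L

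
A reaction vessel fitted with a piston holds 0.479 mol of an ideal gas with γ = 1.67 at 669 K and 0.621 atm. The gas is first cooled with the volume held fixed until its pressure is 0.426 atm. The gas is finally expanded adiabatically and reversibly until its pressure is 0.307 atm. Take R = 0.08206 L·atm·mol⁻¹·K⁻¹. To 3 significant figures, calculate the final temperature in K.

T₃ ≈ 402 K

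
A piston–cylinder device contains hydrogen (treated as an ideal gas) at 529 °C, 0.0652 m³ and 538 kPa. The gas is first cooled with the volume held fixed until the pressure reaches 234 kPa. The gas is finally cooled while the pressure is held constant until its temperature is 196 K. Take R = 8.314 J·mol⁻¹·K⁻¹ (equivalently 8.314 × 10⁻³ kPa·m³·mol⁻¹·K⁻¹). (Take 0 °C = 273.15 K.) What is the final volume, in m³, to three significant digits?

Convert: T₁ = 802.1 K.
Isochoric, so P/T is constant: V₂ = V₁; T₂ = T₁·(P₂/P₁) = 348.9 K.
P constant ⇒ V ∝ T: P₃ = P₂; V₃ = V₂·(T₃/T₂) = 0.03663 m³.

V₃ ≈ 0.0366 m³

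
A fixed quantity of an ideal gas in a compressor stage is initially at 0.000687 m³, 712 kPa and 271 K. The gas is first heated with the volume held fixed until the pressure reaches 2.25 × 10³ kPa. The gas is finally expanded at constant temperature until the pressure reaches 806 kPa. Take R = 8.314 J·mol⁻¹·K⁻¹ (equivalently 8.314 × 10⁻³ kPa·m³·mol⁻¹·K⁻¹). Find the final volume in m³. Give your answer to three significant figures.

V₃ ≈ 0.00192 m³

Isochoric, so P/T is constant: V₂ = V₁; T₂ = T₁·(P₂/P₁) = 856.4 K.
Isothermal, so P V is constant: T₃ = T₂; V₃ = V₂·(P₂/P₃) = 0.001918 m³.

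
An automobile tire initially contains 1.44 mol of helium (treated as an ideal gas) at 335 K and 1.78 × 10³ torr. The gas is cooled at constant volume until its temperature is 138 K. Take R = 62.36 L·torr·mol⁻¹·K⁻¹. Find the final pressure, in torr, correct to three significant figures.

P₂ ≈ 733 torr

From PV = nRT: V₁ = nRT₁/P₁ = 16.90 L.
Isochoric, so P/T is constant: V₂ = V₁; P₂ = P₁·(T₂/T₁) = 733.3 torr.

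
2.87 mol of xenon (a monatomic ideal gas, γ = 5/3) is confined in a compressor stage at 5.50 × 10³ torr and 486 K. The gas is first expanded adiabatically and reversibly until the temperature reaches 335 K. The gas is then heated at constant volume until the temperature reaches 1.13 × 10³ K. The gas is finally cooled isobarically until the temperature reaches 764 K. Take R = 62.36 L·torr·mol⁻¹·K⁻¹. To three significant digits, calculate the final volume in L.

From PV = nRT: V₁ = nRT₁/P₁ = 15.81 L.
Reversible adiabatic, γ = 5/3: P₂ = P₁·(T₂/T₁)^(γ/(γ−1)) = 2170 torr; V₂ = V₁·(T₁/T₂)^(1/(γ−1)) = 27.63 L.
V constant ⇒ P ∝ T: V₃ = V₂; P₃ = P₂·(T₃/T₂) = 7318 torr.
P constant ⇒ V ∝ T: P₄ = P₃; V₄ = V₃·(T₄/T₃) = 18.68 L.

V₄ ≈ 18.7 L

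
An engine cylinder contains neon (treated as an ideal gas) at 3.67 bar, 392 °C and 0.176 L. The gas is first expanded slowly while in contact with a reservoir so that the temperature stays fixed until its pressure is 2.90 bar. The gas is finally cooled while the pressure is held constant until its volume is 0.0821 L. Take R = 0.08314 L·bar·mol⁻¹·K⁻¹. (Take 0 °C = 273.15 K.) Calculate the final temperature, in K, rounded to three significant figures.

Convert: T₁ = 665.1 K.
Isothermal, so P V is constant: T₂ = T₁; V₂ = V₁·(P₁/P₂) = 0.2227 L.
Isobaric, so V/T is constant: P₃ = P₂; T₃ = T₂·(V₃/V₂) = 245.2 K.

T₃ ≈ 245 K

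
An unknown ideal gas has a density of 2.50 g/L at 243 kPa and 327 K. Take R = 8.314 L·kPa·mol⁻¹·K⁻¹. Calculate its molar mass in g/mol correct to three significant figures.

M ≈ 28.0 g/mol

ρ = PM/(RT) ⇒ M = ρRT/P = (2.50 × 8.314 × 327.0) / 243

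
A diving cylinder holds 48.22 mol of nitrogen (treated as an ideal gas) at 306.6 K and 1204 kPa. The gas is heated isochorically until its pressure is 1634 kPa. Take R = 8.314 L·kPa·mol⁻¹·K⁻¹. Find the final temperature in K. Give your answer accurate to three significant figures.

T₂ ≈ 416 K

From PV = nRT: V₁ = nRT₁/P₁ = 102.1 L.
V constant ⇒ P ∝ T: V₂ = V₁; T₂ = T₁·(P₂/P₁) = 416.1 K.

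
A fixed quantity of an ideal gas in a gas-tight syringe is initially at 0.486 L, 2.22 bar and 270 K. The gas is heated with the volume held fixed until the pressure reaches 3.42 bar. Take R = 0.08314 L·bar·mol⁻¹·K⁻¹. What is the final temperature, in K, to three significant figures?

T₂ ≈ 416 K

V constant ⇒ P ∝ T: V₂ = V₁; T₂ = T₁·(P₂/P₁) = 415.9 K.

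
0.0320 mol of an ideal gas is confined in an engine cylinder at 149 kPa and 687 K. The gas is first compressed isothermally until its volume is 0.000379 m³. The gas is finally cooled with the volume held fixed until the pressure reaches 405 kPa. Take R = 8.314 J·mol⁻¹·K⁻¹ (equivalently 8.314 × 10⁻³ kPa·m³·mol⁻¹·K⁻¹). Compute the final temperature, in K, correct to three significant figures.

T₃ ≈ 577 K

From PV = nRT: V₁ = nRT₁/P₁ = 0.001227 m³.
Isothermal, so P V is constant: T₂ = T₁; P₂ = P₁·(V₁/V₂) = 482.3 kPa.
V constant ⇒ P ∝ T: V₃ = V₂; T₃ = T₂·(P₃/P₂) = 576.9 K.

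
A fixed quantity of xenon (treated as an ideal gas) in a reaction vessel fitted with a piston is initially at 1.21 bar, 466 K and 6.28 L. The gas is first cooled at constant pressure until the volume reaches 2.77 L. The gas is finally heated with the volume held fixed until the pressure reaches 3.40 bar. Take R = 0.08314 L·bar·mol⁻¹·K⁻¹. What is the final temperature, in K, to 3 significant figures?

Isobaric, so V/T is constant: P₂ = P₁; T₂ = T₁·(V₂/V₁) = 205.5 K.
V constant ⇒ P ∝ T: V₃ = V₂; T₃ = T₂·(P₃/P₂) = 577.6 K.

T₃ ≈ 578 K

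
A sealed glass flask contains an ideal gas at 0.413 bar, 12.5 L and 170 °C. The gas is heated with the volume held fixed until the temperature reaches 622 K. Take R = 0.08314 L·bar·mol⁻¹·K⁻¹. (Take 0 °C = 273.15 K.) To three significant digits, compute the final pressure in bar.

P₂ ≈ 0.580 bar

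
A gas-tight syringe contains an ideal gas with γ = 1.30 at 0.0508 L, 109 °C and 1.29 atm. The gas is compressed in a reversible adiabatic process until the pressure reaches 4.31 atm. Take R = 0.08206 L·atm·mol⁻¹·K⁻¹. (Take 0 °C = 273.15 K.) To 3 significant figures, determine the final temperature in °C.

Convert: T₁ = 382.1 K.
Adiabatic (γ = 1.30), T V^(γ−1) and P V^γ constant: T₂ = T₁·(P₂/P₁)^((γ−1)/γ) = 504.8 K; V₂ = V₁·(P₁/P₂)^(1/γ) = 0.02009 L.

T₂ ≈ 232 °C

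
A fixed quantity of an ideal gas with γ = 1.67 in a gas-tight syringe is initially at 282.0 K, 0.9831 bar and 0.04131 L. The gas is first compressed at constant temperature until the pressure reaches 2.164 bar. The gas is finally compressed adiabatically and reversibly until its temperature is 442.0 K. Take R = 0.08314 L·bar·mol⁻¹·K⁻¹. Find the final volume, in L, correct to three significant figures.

V₃ ≈ 0.00960 L

Isothermal, so P V is constant: T₂ = T₁; V₂ = V₁·(P₁/P₂) = 0.01877 L.
Reversible adiabatic, γ = 1.67: P₃ = P₂·(T₃/T₂)^(γ/(γ−1)) = 6.633 bar; V₃ = V₂·(T₂/T₃)^(1/(γ−1)) = 0.009596 L.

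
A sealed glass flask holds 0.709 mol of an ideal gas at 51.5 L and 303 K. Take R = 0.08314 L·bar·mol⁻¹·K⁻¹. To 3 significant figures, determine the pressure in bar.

P ≈ 0.347 bar

PV = nRT ⇒ P = nRT/V = (0.709 × 0.08314 × 303) / 51.5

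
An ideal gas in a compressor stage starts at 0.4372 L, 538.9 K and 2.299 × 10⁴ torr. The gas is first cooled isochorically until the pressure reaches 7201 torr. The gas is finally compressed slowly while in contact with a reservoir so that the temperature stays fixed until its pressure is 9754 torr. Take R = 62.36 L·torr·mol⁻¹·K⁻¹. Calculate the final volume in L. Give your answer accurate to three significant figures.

Isochoric, so P/T is constant: V₂ = V₁; T₂ = T₁·(P₂/P₁) = 168.8 K.
T constant ⇒ Boyle's law P V = const: T₃ = T₂; V₃ = V₂·(P₂/P₃) = 0.3228 L.

V₃ ≈ 0.323 L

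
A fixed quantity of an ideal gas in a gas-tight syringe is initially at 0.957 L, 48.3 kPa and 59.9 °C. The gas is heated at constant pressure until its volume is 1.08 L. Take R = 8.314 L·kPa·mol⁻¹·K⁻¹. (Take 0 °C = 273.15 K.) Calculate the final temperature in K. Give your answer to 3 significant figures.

Convert: T₁ = 333.0 K.
Isobaric, so V/T is constant: P₂ = P₁; T₂ = T₁·(V₂/V₁) = 375.9 K.

T₂ ≈ 376 K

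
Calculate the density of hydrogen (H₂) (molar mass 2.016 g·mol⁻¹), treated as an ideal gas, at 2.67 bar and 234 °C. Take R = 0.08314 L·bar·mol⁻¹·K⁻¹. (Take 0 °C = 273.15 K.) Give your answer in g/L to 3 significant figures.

ρ ≈ 0.128 g/L

ρ = PM/(RT) = (2.67 × 2.016) / (0.08314 × 507.1)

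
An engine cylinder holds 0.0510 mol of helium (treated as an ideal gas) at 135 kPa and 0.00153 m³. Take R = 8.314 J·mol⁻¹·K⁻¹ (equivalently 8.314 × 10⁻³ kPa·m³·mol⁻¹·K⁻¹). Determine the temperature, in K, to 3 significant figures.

PV = nRT ⇒ T = PV/(nR) = (135 × 0.00153) / (0.0510 × 8.314 × 10⁻³)

T ≈ 487 K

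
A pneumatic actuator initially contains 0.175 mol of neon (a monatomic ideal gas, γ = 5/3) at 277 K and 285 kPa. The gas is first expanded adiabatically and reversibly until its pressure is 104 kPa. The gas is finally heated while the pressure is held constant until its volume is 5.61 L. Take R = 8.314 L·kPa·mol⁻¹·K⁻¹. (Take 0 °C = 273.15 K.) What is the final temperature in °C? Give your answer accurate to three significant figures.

From PV = nRT: V₁ = nRT₁/P₁ = 1.414 L.
Adiabatic (γ = 5/3), T V^(γ−1) and P V^γ constant: T₂ = T₁·(P₂/P₁)^((γ−1)/γ) = 185.1 K; V₂ = V₁·(P₁/P₂)^(1/γ) = 2.589 L.
Isobaric, so V/T is constant: P₃ = P₂; T₃ = T₂·(V₃/V₂) = 401.0 K.

T₃ ≈ 128 °C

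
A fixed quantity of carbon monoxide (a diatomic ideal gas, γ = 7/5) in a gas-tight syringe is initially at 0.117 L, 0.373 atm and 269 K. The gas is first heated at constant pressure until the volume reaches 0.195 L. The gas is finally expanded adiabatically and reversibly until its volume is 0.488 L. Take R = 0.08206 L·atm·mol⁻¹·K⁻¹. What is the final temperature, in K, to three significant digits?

P constant ⇒ V ∝ T: P₂ = P₁; T₂ = T₁·(V₂/V₁) = 448.3 K.
Adiabatic (γ = 7/5), T V^(γ−1) and P V^γ constant: T₃ = T₂·(V₂/V₃)^(γ−1) = 310.6 K; P₃ = P₂·(V₂/V₃)^γ = 0.1033 atm.

T₃ ≈ 311 K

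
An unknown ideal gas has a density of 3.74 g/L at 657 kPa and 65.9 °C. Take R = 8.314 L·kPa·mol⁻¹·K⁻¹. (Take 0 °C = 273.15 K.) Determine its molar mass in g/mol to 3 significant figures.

M ≈ 16.0 g/mol

ρ = PM/(RT) ⇒ M = ρRT/P = (3.74 × 8.314 × 339.0) / 657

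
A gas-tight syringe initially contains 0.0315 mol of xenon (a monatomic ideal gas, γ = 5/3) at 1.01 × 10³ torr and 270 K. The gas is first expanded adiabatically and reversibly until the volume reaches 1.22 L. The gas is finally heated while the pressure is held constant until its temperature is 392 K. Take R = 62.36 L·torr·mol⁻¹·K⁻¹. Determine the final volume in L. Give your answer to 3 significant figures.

From PV = nRT: V₁ = nRT₁/P₁ = 0.5251 L.
Adiabatic (γ = 5/3), T V^(γ−1) and P V^γ constant: T₂ = T₁·(V₁/V₂)^(γ−1) = 153.9 K; P₂ = P₁·(V₁/V₂)^γ = 247.8 torr.
P constant ⇒ V ∝ T: P₃ = P₂; V₃ = V₂·(T₃/T₂) = 3.107 L.

V₃ ≈ 3.11 L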